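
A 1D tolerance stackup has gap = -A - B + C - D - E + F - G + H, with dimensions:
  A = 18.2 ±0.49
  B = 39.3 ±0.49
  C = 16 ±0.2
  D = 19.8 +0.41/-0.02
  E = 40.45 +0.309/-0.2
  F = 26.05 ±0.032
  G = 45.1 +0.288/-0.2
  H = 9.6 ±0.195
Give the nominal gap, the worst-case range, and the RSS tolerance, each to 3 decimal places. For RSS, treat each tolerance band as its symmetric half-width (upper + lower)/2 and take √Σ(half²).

Stack each dimension's contribution:
  -A: nom -18.200 → Σnom=-18.200; wc +0.490/-0.490 → slack +0.490/-0.490; half-tol=0.490, Σhalf²=0.240100
  -B: nom -39.300 → Σnom=-57.500; wc +0.490/-0.490 → slack +0.980/-0.980; half-tol=0.490, Σhalf²=0.480200
  +C: nom +16.000 → Σnom=-41.500; wc +0.200/-0.200 → slack +1.180/-1.180; half-tol=0.200, Σhalf²=0.520200
  -D: nom -19.800 → Σnom=-61.300; wc +0.020/-0.410 → slack +1.200/-1.590; half-tol=0.215, Σhalf²=0.566425
  -E: nom -40.450 → Σnom=-101.750; wc +0.200/-0.309 → slack +1.400/-1.899; half-tol=0.255, Σhalf²=0.631195
  +F: nom +26.050 → Σnom=-75.700; wc +0.032/-0.032 → slack +1.432/-1.931; half-tol=0.032, Σhalf²=0.632219
  -G: nom -45.100 → Σnom=-120.800; wc +0.200/-0.288 → slack +1.632/-2.219; half-tol=0.244, Σhalf²=0.691755
  +H: nom +9.600 → Σnom=-111.200; wc +0.195/-0.195 → slack +1.827/-2.414; half-tol=0.195, Σhalf²=0.729780
Nominal = -111.200. Worst-case = [-111.200 - 2.414, -111.200 + 1.827] = [-113.614, -109.373]. RSS = √0.729780 = 0.854.

nominal=-111.200 wc=[-113.614,-109.373] rss=0.854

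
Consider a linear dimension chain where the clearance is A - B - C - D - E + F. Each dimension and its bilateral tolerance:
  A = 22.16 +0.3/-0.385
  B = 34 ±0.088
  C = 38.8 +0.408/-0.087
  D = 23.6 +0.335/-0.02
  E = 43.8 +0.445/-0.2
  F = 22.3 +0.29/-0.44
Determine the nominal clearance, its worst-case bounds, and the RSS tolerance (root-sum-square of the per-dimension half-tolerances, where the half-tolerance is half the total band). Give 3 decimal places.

Stack each dimension's contribution:
  +A: nom +22.160 → Σnom=22.160; wc +0.300/-0.385 → slack +0.300/-0.385; half-tol=0.343, Σhalf²=0.117306
  -B: nom -34.000 → Σnom=-11.840; wc +0.088/-0.088 → slack +0.388/-0.473; half-tol=0.088, Σhalf²=0.125050
  -C: nom -38.800 → Σnom=-50.640; wc +0.087/-0.408 → slack +0.475/-0.881; half-tol=0.247, Σhalf²=0.186306
  -D: nom -23.600 → Σnom=-74.240; wc +0.020/-0.335 → slack +0.495/-1.216; half-tol=0.178, Σhalf²=0.217813
  -E: nom -43.800 → Σnom=-118.040; wc +0.200/-0.445 → slack +0.695/-1.661; half-tol=0.323, Σhalf²=0.321819
  +F: nom +22.300 → Σnom=-95.740; wc +0.290/-0.440 → slack +0.985/-2.101; half-tol=0.365, Σhalf²=0.455044
Nominal = -95.740. Worst-case = [-95.740 - 2.101, -95.740 + 0.985] = [-97.841, -94.755]. RSS = √0.455044 = 0.675.

nominal=-95.740 wc=[-97.841,-94.755] rss=0.675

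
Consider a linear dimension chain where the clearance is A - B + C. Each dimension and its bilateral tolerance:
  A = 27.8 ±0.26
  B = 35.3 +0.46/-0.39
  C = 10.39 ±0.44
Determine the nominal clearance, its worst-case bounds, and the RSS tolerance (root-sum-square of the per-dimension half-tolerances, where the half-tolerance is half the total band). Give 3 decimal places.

nominal=2.890 wc=[1.730,3.980] rss=0.665

Stack each dimension's contribution:
  +A: nom +27.800 → Σnom=27.800; wc +0.260/-0.260 → slack +0.260/-0.260; half-tol=0.260, Σhalf²=0.067600
  -B: nom -35.300 → Σnom=-7.500; wc +0.390/-0.460 → slack +0.650/-0.720; half-tol=0.425, Σhalf²=0.248225
  +C: nom +10.390 → Σnom=2.890; wc +0.440/-0.440 → slack +1.090/-1.160; half-tol=0.440, Σhalf²=0.441825
Nominal = 2.890. Worst-case = [2.890 - 1.160, 2.890 + 1.090] = [1.730, 3.980]. RSS = √0.441825 = 0.665.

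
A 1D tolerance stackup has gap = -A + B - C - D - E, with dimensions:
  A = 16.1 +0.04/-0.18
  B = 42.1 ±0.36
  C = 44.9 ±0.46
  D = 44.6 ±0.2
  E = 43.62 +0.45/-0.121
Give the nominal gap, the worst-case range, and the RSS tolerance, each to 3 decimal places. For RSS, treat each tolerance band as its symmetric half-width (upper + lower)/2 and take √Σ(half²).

Stack each dimension's contribution:
  -A: nom -16.100 → Σnom=-16.100; wc +0.180/-0.040 → slack +0.180/-0.040; half-tol=0.110, Σhalf²=0.012100
  +B: nom +42.100 → Σnom=26.000; wc +0.360/-0.360 → slack +0.540/-0.400; half-tol=0.360, Σhalf²=0.141700
  -C: nom -44.900 → Σnom=-18.900; wc +0.460/-0.460 → slack +1.000/-0.860; half-tol=0.460, Σhalf²=0.353300
  -D: nom -44.600 → Σnom=-63.500; wc +0.200/-0.200 → slack +1.200/-1.060; half-tol=0.200, Σhalf²=0.393300
  -E: nom -43.620 → Σnom=-107.120; wc +0.121/-0.450 → slack +1.321/-1.510; half-tol=0.285, Σhalf²=0.474810
Nominal = -107.120. Worst-case = [-107.120 - 1.510, -107.120 + 1.321] = [-108.630, -105.799]. RSS = √0.474810 = 0.689.

nominal=-107.120 wc=[-108.630,-105.799] rss=0.689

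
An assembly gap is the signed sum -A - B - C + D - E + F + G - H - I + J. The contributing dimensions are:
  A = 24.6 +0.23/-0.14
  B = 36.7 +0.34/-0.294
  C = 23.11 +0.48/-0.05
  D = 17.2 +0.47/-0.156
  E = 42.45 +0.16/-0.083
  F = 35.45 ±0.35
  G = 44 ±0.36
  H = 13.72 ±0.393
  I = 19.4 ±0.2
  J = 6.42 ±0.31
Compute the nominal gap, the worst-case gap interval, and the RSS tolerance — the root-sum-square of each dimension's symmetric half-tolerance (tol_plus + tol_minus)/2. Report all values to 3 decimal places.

Stack each dimension's contribution:
  -A: nom -24.600 → Σnom=-24.600; wc +0.140/-0.230 → slack +0.140/-0.230; half-tol=0.185, Σhalf²=0.034225
  -B: nom -36.700 → Σnom=-61.300; wc +0.294/-0.340 → slack +0.434/-0.570; half-tol=0.317, Σhalf²=0.134714
  -C: nom -23.110 → Σnom=-84.410; wc +0.050/-0.480 → slack +0.484/-1.050; half-tol=0.265, Σhalf²=0.204939
  +D: nom +17.200 → Σnom=-67.210; wc +0.470/-0.156 → slack +0.954/-1.206; half-tol=0.313, Σhalf²=0.302908
  -E: nom -42.450 → Σnom=-109.660; wc +0.083/-0.160 → slack +1.037/-1.366; half-tol=0.121, Σhalf²=0.317670
  +F: nom +35.450 → Σnom=-74.210; wc +0.350/-0.350 → slack +1.387/-1.716; half-tol=0.350, Σhalf²=0.440170
  +G: nom +44.000 → Σnom=-30.210; wc +0.360/-0.360 → slack +1.747/-2.076; half-tol=0.360, Σhalf²=0.569770
  -H: nom -13.720 → Σnom=-43.930; wc +0.393/-0.393 → slack +2.140/-2.469; half-tol=0.393, Σhalf²=0.724219
  -I: nom -19.400 → Σnom=-63.330; wc +0.200/-0.200 → slack +2.340/-2.669; half-tol=0.200, Σhalf²=0.764219
  +J: nom +6.420 → Σnom=-56.910; wc +0.310/-0.310 → slack +2.650/-2.979; half-tol=0.310, Σhalf²=0.860319
Nominal = -56.910. Worst-case = [-56.910 - 2.979, -56.910 + 2.650] = [-59.889, -54.260]. RSS = √0.860319 = 0.928.

nominal=-56.910 wc=[-59.889,-54.260] rss=0.928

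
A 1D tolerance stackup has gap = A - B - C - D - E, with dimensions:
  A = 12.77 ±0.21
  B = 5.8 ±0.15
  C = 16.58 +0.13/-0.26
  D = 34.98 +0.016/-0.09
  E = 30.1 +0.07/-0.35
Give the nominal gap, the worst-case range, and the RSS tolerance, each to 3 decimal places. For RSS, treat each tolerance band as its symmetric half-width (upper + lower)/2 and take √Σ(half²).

Stack each dimension's contribution:
  +A: nom +12.770 → Σnom=12.770; wc +0.210/-0.210 → slack +0.210/-0.210; half-tol=0.210, Σhalf²=0.044100
  -B: nom -5.800 → Σnom=6.970; wc +0.150/-0.150 → slack +0.360/-0.360; half-tol=0.150, Σhalf²=0.066600
  -C: nom -16.580 → Σnom=-9.610; wc +0.260/-0.130 → slack +0.620/-0.490; half-tol=0.195, Σhalf²=0.104625
  -D: nom -34.980 → Σnom=-44.590; wc +0.090/-0.016 → slack +0.710/-0.506; half-tol=0.053, Σhalf²=0.107434
  -E: nom -30.100 → Σnom=-74.690; wc +0.350/-0.070 → slack +1.060/-0.576; half-tol=0.210, Σhalf²=0.151534
Nominal = -74.690. Worst-case = [-74.690 - 0.576, -74.690 + 1.060] = [-75.266, -73.630]. RSS = √0.151534 = 0.389.

nominal=-74.690 wc=[-75.266,-73.630] rss=0.389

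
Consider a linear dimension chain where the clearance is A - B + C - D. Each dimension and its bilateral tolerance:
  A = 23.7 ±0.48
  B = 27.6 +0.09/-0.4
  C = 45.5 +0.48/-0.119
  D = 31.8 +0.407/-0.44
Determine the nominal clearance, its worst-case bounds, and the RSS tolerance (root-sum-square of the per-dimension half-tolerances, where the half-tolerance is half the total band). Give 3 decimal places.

Stack each dimension's contribution:
  +A: nom +23.700 → Σnom=23.700; wc +0.480/-0.480 → slack +0.480/-0.480; half-tol=0.480, Σhalf²=0.230400
  -B: nom -27.600 → Σnom=-3.900; wc +0.400/-0.090 → slack +0.880/-0.570; half-tol=0.245, Σhalf²=0.290425
  +C: nom +45.500 → Σnom=41.600; wc +0.480/-0.119 → slack +1.360/-0.689; half-tol=0.299, Σhalf²=0.380125
  -D: nom -31.800 → Σnom=9.800; wc +0.440/-0.407 → slack +1.800/-1.096; half-tol=0.423, Σhalf²=0.559477
Nominal = 9.800. Worst-case = [9.800 - 1.096, 9.800 + 1.800] = [8.704, 11.600]. RSS = √0.559477 = 0.748.

nominal=9.800 wc=[8.704,11.600] rss=0.748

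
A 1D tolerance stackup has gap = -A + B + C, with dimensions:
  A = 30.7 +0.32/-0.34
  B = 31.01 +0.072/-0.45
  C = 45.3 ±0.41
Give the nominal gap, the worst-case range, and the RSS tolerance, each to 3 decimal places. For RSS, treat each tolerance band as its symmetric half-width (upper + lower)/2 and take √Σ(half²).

nominal=45.610 wc=[44.430,46.432] rss=0.587

Stack each dimension's contribution:
  -A: nom -30.700 → Σnom=-30.700; wc +0.340/-0.320 → slack +0.340/-0.320; half-tol=0.330, Σhalf²=0.108900
  +B: nom +31.010 → Σnom=0.310; wc +0.072/-0.450 → slack +0.412/-0.770; half-tol=0.261, Σhalf²=0.177021
  +C: nom +45.300 → Σnom=45.610; wc +0.410/-0.410 → slack +0.822/-1.180; half-tol=0.410, Σhalf²=0.345121
Nominal = 45.610. Worst-case = [45.610 - 1.180, 45.610 + 0.822] = [44.430, 46.432]. RSS = √0.345121 = 0.587.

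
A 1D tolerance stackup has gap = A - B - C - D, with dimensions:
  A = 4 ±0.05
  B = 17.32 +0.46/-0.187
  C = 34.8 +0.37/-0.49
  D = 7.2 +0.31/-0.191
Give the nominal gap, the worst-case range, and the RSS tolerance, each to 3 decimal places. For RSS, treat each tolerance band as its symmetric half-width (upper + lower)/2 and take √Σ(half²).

Stack each dimension's contribution:
  +A: nom +4.000 → Σnom=4.000; wc +0.050/-0.050 → slack +0.050/-0.050; half-tol=0.050, Σhalf²=0.002500
  -B: nom -17.320 → Σnom=-13.320; wc +0.187/-0.460 → slack +0.237/-0.510; half-tol=0.324, Σhalf²=0.107152
  -C: nom -34.800 → Σnom=-48.120; wc +0.490/-0.370 → slack +0.727/-0.880; half-tol=0.430, Σhalf²=0.292052
  -D: nom -7.200 → Σnom=-55.320; wc +0.191/-0.310 → slack +0.918/-1.190; half-tol=0.251, Σhalf²=0.354803
Nominal = -55.320. Worst-case = [-55.320 - 1.190, -55.320 + 0.918] = [-56.510, -54.402]. RSS = √0.354803 = 0.596.

nominal=-55.320 wc=[-56.510,-54.402] rss=0.596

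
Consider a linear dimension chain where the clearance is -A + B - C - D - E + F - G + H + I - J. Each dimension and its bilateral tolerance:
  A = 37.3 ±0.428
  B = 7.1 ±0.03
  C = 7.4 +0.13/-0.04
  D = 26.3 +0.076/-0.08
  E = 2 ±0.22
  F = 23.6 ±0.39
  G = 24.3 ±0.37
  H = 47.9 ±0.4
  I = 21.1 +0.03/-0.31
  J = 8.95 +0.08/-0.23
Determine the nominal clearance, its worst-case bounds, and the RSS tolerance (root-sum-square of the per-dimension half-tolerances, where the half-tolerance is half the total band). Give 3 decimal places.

nominal=-6.550 wc=[-8.984,-4.332] rss=0.865

Stack each dimension's contribution:
  -A: nom -37.300 → Σnom=-37.300; wc +0.428/-0.428 → slack +0.428/-0.428; half-tol=0.428, Σhalf²=0.183184
  +B: nom +7.100 → Σnom=-30.200; wc +0.030/-0.030 → slack +0.458/-0.458; half-tol=0.030, Σhalf²=0.184084
  -C: nom -7.400 → Σnom=-37.600; wc +0.040/-0.130 → slack +0.498/-0.588; half-tol=0.085, Σhalf²=0.191309
  -D: nom -26.300 → Σnom=-63.900; wc +0.080/-0.076 → slack +0.578/-0.664; half-tol=0.078, Σhalf²=0.197393
  -E: nom -2.000 → Σnom=-65.900; wc +0.220/-0.220 → slack +0.798/-0.884; half-tol=0.220, Σhalf²=0.245793
  +F: nom +23.600 → Σnom=-42.300; wc +0.390/-0.390 → slack +1.188/-1.274; half-tol=0.390, Σhalf²=0.397893
  -G: nom -24.300 → Σnom=-66.600; wc +0.370/-0.370 → slack +1.558/-1.644; half-tol=0.370, Σhalf²=0.534793
  +H: nom +47.900 → Σnom=-18.700; wc +0.400/-0.400 → slack +1.958/-2.044; half-tol=0.400, Σhalf²=0.694793
  +I: nom +21.100 → Σnom=2.400; wc +0.030/-0.310 → slack +1.988/-2.354; half-tol=0.170, Σhalf²=0.723693
  -J: nom -8.950 → Σnom=-6.550; wc +0.230/-0.080 → slack +2.218/-2.434; half-tol=0.155, Σhalf²=0.747718
Nominal = -6.550. Worst-case = [-6.550 - 2.434, -6.550 + 2.218] = [-8.984, -4.332]. RSS = √0.747718 = 0.865.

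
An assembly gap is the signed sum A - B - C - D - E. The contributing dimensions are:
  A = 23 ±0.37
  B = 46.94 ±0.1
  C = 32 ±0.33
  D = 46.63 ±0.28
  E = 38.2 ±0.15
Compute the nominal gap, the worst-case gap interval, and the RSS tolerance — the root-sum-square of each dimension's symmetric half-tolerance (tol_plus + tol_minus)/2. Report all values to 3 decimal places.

nominal=-140.770 wc=[-142.000,-139.540] rss=0.597

Stack each dimension's contribution:
  +A: nom +23.000 → Σnom=23.000; wc +0.370/-0.370 → slack +0.370/-0.370; half-tol=0.370, Σhalf²=0.136900
  -B: nom -46.940 → Σnom=-23.940; wc +0.100/-0.100 → slack +0.470/-0.470; half-tol=0.100, Σhalf²=0.146900
  -C: nom -32.000 → Σnom=-55.940; wc +0.330/-0.330 → slack +0.800/-0.800; half-tol=0.330, Σhalf²=0.255800
  -D: nom -46.630 → Σnom=-102.570; wc +0.280/-0.280 → slack +1.080/-1.080; half-tol=0.280, Σhalf²=0.334200
  -E: nom -38.200 → Σnom=-140.770; wc +0.150/-0.150 → slack +1.230/-1.230; half-tol=0.150, Σhalf²=0.356700
Nominal = -140.770. Worst-case = [-140.770 - 1.230, -140.770 + 1.230] = [-142.000, -139.540]. RSS = √0.356700 = 0.597.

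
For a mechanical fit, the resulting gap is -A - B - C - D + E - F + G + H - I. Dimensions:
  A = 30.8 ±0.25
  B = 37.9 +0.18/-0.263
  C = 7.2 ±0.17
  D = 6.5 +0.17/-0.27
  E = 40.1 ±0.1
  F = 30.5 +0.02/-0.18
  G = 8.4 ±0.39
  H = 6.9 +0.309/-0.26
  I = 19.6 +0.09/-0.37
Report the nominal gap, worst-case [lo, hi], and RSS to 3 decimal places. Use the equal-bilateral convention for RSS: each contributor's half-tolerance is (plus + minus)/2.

nominal=-77.100 wc=[-78.730,-74.798] rss=0.703

Stack each dimension's contribution:
  -A: nom -30.800 → Σnom=-30.800; wc +0.250/-0.250 → slack +0.250/-0.250; half-tol=0.250, Σhalf²=0.062500
  -B: nom -37.900 → Σnom=-68.700; wc +0.263/-0.180 → slack +0.513/-0.430; half-tol=0.222, Σhalf²=0.111562
  -C: nom -7.200 → Σnom=-75.900; wc +0.170/-0.170 → slack +0.683/-0.600; half-tol=0.170, Σhalf²=0.140462
  -D: nom -6.500 → Σnom=-82.400; wc +0.270/-0.170 → slack +0.953/-0.770; half-tol=0.220, Σhalf²=0.188862
  +E: nom +40.100 → Σnom=-42.300; wc +0.100/-0.100 → slack +1.053/-0.870; half-tol=0.100, Σhalf²=0.198862
  -F: nom -30.500 → Σnom=-72.800; wc +0.180/-0.020 → slack +1.233/-0.890; half-tol=0.100, Σhalf²=0.208862
  +G: nom +8.400 → Σnom=-64.400; wc +0.390/-0.390 → slack +1.623/-1.280; half-tol=0.390, Σhalf²=0.360962
  +H: nom +6.900 → Σnom=-57.500; wc +0.309/-0.260 → slack +1.932/-1.540; half-tol=0.284, Σhalf²=0.441903
  -I: nom -19.600 → Σnom=-77.100; wc +0.370/-0.090 → slack +2.302/-1.630; half-tol=0.230, Σhalf²=0.494803
Nominal = -77.100. Worst-case = [-77.100 - 1.630, -77.100 + 2.302] = [-78.730, -74.798]. RSS = √0.494803 = 0.703.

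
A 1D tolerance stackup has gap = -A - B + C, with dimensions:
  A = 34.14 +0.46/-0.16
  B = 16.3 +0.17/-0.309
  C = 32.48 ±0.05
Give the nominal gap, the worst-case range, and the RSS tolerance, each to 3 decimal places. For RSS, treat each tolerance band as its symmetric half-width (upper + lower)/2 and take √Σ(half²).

Stack each dimension's contribution:
  -A: nom -34.140 → Σnom=-34.140; wc +0.160/-0.460 → slack +0.160/-0.460; half-tol=0.310, Σhalf²=0.096100
  -B: nom -16.300 → Σnom=-50.440; wc +0.309/-0.170 → slack +0.469/-0.630; half-tol=0.239, Σhalf²=0.153460
  +C: nom +32.480 → Σnom=-17.960; wc +0.050/-0.050 → slack +0.519/-0.680; half-tol=0.050, Σhalf²=0.155960
Nominal = -17.960. Worst-case = [-17.960 - 0.680, -17.960 + 0.519] = [-18.640, -17.441]. RSS = √0.155960 = 0.395.

nominal=-17.960 wc=[-18.640,-17.441] rss=0.395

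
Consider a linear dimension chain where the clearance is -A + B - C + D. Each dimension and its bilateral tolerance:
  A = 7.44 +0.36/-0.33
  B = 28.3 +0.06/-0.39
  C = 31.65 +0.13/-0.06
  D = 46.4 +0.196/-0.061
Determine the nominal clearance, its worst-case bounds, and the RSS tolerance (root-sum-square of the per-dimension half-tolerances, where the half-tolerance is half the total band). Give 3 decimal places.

nominal=35.610 wc=[34.669,36.256] rss=0.442

Stack each dimension's contribution:
  -A: nom -7.440 → Σnom=-7.440; wc +0.330/-0.360 → slack +0.330/-0.360; half-tol=0.345, Σhalf²=0.119025
  +B: nom +28.300 → Σnom=20.860; wc +0.060/-0.390 → slack +0.390/-0.750; half-tol=0.225, Σhalf²=0.169650
  -C: nom -31.650 → Σnom=-10.790; wc +0.060/-0.130 → slack +0.450/-0.880; half-tol=0.095, Σhalf²=0.178675
  +D: nom +46.400 → Σnom=35.610; wc +0.196/-0.061 → slack +0.646/-0.941; half-tol=0.129, Σhalf²=0.195187
Nominal = 35.610. Worst-case = [35.610 - 0.941, 35.610 + 0.646] = [34.669, 36.256]. RSS = √0.195187 = 0.442.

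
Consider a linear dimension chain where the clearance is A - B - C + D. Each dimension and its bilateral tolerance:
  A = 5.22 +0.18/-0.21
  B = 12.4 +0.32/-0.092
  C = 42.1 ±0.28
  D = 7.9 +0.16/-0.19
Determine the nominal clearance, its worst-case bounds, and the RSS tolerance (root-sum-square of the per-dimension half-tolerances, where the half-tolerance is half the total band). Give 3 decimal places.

nominal=-41.380 wc=[-42.380,-40.668] rss=0.435

Stack each dimension's contribution:
  +A: nom +5.220 → Σnom=5.220; wc +0.180/-0.210 → slack +0.180/-0.210; half-tol=0.195, Σhalf²=0.038025
  -B: nom -12.400 → Σnom=-7.180; wc +0.092/-0.320 → slack +0.272/-0.530; half-tol=0.206, Σhalf²=0.080461
  -C: nom -42.100 → Σnom=-49.280; wc +0.280/-0.280 → slack +0.552/-0.810; half-tol=0.280, Σhalf²=0.158861
  +D: nom +7.900 → Σnom=-41.380; wc +0.160/-0.190 → slack +0.712/-1.000; half-tol=0.175, Σhalf²=0.189486
Nominal = -41.380. Worst-case = [-41.380 - 1.000, -41.380 + 0.712] = [-42.380, -40.668]. RSS = √0.189486 = 0.435.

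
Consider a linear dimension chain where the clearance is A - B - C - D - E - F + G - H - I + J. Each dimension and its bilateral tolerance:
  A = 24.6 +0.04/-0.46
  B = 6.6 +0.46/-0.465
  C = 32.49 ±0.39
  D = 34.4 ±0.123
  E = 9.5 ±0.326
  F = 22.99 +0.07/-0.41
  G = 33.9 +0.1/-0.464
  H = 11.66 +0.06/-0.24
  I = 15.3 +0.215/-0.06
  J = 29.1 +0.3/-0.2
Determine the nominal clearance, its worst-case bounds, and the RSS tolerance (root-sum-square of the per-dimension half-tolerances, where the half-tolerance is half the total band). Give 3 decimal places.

nominal=-45.340 wc=[-48.108,-42.886] rss=0.889

Stack each dimension's contribution:
  +A: nom +24.600 → Σnom=24.600; wc +0.040/-0.460 → slack +0.040/-0.460; half-tol=0.250, Σhalf²=0.062500
  -B: nom -6.600 → Σnom=18.000; wc +0.465/-0.460 → slack +0.505/-0.920; half-tol=0.463, Σhalf²=0.276406
  -C: nom -32.490 → Σnom=-14.490; wc +0.390/-0.390 → slack +0.895/-1.310; half-tol=0.390, Σhalf²=0.428506
  -D: nom -34.400 → Σnom=-48.890; wc +0.123/-0.123 → slack +1.018/-1.433; half-tol=0.123, Σhalf²=0.443635
  -E: nom -9.500 → Σnom=-58.390; wc +0.326/-0.326 → slack +1.344/-1.759; half-tol=0.326, Σhalf²=0.549911
  -F: nom -22.990 → Σnom=-81.380; wc +0.410/-0.070 → slack +1.754/-1.829; half-tol=0.240, Σhalf²=0.607511
  +G: nom +33.900 → Σnom=-47.480; wc +0.100/-0.464 → slack +1.854/-2.293; half-tol=0.282, Σhalf²=0.687035
  -H: nom -11.660 → Σnom=-59.140; wc +0.240/-0.060 → slack +2.094/-2.353; half-tol=0.150, Σhalf²=0.709535
  -I: nom -15.300 → Σnom=-74.440; wc +0.060/-0.215 → slack +2.154/-2.568; half-tol=0.138, Σhalf²=0.728442
  +J: nom +29.100 → Σnom=-45.340; wc +0.300/-0.200 → slack +2.454/-2.768; half-tol=0.250, Σhalf²=0.790942
Nominal = -45.340. Worst-case = [-45.340 - 2.768, -45.340 + 2.454] = [-48.108, -42.886]. RSS = √0.790942 = 0.889.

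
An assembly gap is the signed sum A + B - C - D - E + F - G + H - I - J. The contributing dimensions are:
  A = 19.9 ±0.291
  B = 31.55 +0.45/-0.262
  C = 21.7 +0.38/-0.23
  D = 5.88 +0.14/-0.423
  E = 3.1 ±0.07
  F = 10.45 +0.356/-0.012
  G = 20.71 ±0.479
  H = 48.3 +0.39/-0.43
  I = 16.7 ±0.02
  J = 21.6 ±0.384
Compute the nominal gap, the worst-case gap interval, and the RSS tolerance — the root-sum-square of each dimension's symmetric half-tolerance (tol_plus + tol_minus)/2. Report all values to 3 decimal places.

Stack each dimension's contribution:
  +A: nom +19.900 → Σnom=19.900; wc +0.291/-0.291 → slack +0.291/-0.291; half-tol=0.291, Σhalf²=0.084681
  +B: nom +31.550 → Σnom=51.450; wc +0.450/-0.262 → slack +0.741/-0.553; half-tol=0.356, Σhalf²=0.211417
  -C: nom -21.700 → Σnom=29.750; wc +0.230/-0.380 → slack +0.971/-0.933; half-tol=0.305, Σhalf²=0.304442
  -D: nom -5.880 → Σnom=23.870; wc +0.423/-0.140 → slack +1.394/-1.073; half-tol=0.281, Σhalf²=0.383684
  -E: nom -3.100 → Σnom=20.770; wc +0.070/-0.070 → slack +1.464/-1.143; half-tol=0.070, Σhalf²=0.388584
  +F: nom +10.450 → Σnom=31.220; wc +0.356/-0.012 → slack +1.820/-1.155; half-tol=0.184, Σhalf²=0.422440
  -G: nom -20.710 → Σnom=10.510; wc +0.479/-0.479 → slack +2.299/-1.634; half-tol=0.479, Σhalf²=0.651881
  +H: nom +48.300 → Σnom=58.810; wc +0.390/-0.430 → slack +2.689/-2.064; half-tol=0.410, Σhalf²=0.819981
  -I: nom -16.700 → Σnom=42.110; wc +0.020/-0.020 → slack +2.709/-2.084; half-tol=0.020, Σhalf²=0.820381
  -J: nom -21.600 → Σnom=20.510; wc +0.384/-0.384 → slack +3.093/-2.468; half-tol=0.384, Σhalf²=0.967837
Nominal = 20.510. Worst-case = [20.510 - 2.468, 20.510 + 3.093] = [18.042, 23.603]. RSS = √0.967837 = 0.984.

nominal=20.510 wc=[18.042,23.603] rss=0.984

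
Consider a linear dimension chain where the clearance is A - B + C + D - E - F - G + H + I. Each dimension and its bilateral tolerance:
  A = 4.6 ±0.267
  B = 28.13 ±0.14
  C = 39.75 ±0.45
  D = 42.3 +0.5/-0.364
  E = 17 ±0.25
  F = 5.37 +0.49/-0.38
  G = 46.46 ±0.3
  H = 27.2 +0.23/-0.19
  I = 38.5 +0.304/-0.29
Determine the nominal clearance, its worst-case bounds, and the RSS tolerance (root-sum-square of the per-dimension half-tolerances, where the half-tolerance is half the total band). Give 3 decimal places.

nominal=55.390 wc=[52.649,58.211] rss=0.977

Stack each dimension's contribution:
  +A: nom +4.600 → Σnom=4.600; wc +0.267/-0.267 → slack +0.267/-0.267; half-tol=0.267, Σhalf²=0.071289
  -B: nom -28.130 → Σnom=-23.530; wc +0.140/-0.140 → slack +0.407/-0.407; half-tol=0.140, Σhalf²=0.090889
  +C: nom +39.750 → Σnom=16.220; wc +0.450/-0.450 → slack +0.857/-0.857; half-tol=0.450, Σhalf²=0.293389
  +D: nom +42.300 → Σnom=58.520; wc +0.500/-0.364 → slack +1.357/-1.221; half-tol=0.432, Σhalf²=0.480013
  -E: nom -17.000 → Σnom=41.520; wc +0.250/-0.250 → slack +1.607/-1.471; half-tol=0.250, Σhalf²=0.542513
  -F: nom -5.370 → Σnom=36.150; wc +0.380/-0.490 → slack +1.987/-1.961; half-tol=0.435, Σhalf²=0.731738
  -G: nom -46.460 → Σnom=-10.310; wc +0.300/-0.300 → slack +2.287/-2.261; half-tol=0.300, Σhalf²=0.821738
  +H: nom +27.200 → Σnom=16.890; wc +0.230/-0.190 → slack +2.517/-2.451; half-tol=0.210, Σhalf²=0.865838
  +I: nom +38.500 → Σnom=55.390; wc +0.304/-0.290 → slack +2.821/-2.741; half-tol=0.297, Σhalf²=0.954047
Nominal = 55.390. Worst-case = [55.390 - 2.741, 55.390 + 2.821] = [52.649, 58.211]. RSS = √0.954047 = 0.977.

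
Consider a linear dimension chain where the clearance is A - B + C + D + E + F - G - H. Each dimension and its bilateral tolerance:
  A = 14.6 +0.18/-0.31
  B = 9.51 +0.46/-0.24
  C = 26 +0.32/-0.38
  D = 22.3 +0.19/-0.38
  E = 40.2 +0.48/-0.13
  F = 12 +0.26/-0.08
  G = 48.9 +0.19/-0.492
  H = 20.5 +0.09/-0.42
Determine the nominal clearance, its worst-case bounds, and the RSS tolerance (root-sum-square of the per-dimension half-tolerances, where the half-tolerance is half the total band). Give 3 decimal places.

Stack each dimension's contribution:
  +A: nom +14.600 → Σnom=14.600; wc +0.180/-0.310 → slack +0.180/-0.310; half-tol=0.245, Σhalf²=0.060025
  -B: nom -9.510 → Σnom=5.090; wc +0.240/-0.460 → slack +0.420/-0.770; half-tol=0.350, Σhalf²=0.182525
  +C: nom +26.000 → Σnom=31.090; wc +0.320/-0.380 → slack +0.740/-1.150; half-tol=0.350, Σhalf²=0.305025
  +D: nom +22.300 → Σnom=53.390; wc +0.190/-0.380 → slack +0.930/-1.530; half-tol=0.285, Σhalf²=0.386250
  +E: nom +40.200 → Σnom=93.590; wc +0.480/-0.130 → slack +1.410/-1.660; half-tol=0.305, Σhalf²=0.479275
  +F: nom +12.000 → Σnom=105.590; wc +0.260/-0.080 → slack +1.670/-1.740; half-tol=0.170, Σhalf²=0.508175
  -G: nom -48.900 → Σnom=56.690; wc +0.492/-0.190 → slack +2.162/-1.930; half-tol=0.341, Σhalf²=0.624456
  -H: nom -20.500 → Σnom=36.190; wc +0.420/-0.090 → slack +2.582/-2.020; half-tol=0.255, Σhalf²=0.689481
Nominal = 36.190. Worst-case = [36.190 - 2.020, 36.190 + 2.582] = [34.170, 38.772]. RSS = √0.689481 = 0.830.

nominal=36.190 wc=[34.170,38.772] rss=0.830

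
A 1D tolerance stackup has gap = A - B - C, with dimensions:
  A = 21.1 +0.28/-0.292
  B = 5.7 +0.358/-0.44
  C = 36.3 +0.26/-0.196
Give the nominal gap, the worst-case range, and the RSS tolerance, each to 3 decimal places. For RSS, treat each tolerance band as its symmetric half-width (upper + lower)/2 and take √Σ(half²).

Stack each dimension's contribution:
  +A: nom +21.100 → Σnom=21.100; wc +0.280/-0.292 → slack +0.280/-0.292; half-tol=0.286, Σhalf²=0.081796
  -B: nom -5.700 → Σnom=15.400; wc +0.440/-0.358 → slack +0.720/-0.650; half-tol=0.399, Σhalf²=0.240997
  -C: nom -36.300 → Σnom=-20.900; wc +0.196/-0.260 → slack +0.916/-0.910; half-tol=0.228, Σhalf²=0.292981
Nominal = -20.900. Worst-case = [-20.900 - 0.910, -20.900 + 0.916] = [-21.810, -19.984]. RSS = √0.292981 = 0.541.

nominal=-20.900 wc=[-21.810,-19.984] rss=0.541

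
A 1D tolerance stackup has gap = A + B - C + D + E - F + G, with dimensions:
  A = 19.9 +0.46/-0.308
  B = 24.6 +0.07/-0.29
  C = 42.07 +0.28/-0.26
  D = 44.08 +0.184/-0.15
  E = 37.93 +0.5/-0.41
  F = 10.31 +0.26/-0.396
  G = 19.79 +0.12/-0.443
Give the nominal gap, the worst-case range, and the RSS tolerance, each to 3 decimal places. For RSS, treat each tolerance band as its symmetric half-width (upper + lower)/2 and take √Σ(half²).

nominal=93.920 wc=[91.779,95.910] rss=0.821

Stack each dimension's contribution:
  +A: nom +19.900 → Σnom=19.900; wc +0.460/-0.308 → slack +0.460/-0.308; half-tol=0.384, Σhalf²=0.147456
  +B: nom +24.600 → Σnom=44.500; wc +0.070/-0.290 → slack +0.530/-0.598; half-tol=0.180, Σhalf²=0.179856
  -C: nom -42.070 → Σnom=2.430; wc +0.260/-0.280 → slack +0.790/-0.878; half-tol=0.270, Σhalf²=0.252756
  +D: nom +44.080 → Σnom=46.510; wc +0.184/-0.150 → slack +0.974/-1.028; half-tol=0.167, Σhalf²=0.280645
  +E: nom +37.930 → Σnom=84.440; wc +0.500/-0.410 → slack +1.474/-1.438; half-tol=0.455, Σhalf²=0.487670
  -F: nom -10.310 → Σnom=74.130; wc +0.396/-0.260 → slack +1.870/-1.698; half-tol=0.328, Σhalf²=0.595254
  +G: nom +19.790 → Σnom=93.920; wc +0.120/-0.443 → slack +1.990/-2.141; half-tol=0.281, Σhalf²=0.674496
Nominal = 93.920. Worst-case = [93.920 - 2.141, 93.920 + 1.990] = [91.779, 95.910]. RSS = √0.674496 = 0.821.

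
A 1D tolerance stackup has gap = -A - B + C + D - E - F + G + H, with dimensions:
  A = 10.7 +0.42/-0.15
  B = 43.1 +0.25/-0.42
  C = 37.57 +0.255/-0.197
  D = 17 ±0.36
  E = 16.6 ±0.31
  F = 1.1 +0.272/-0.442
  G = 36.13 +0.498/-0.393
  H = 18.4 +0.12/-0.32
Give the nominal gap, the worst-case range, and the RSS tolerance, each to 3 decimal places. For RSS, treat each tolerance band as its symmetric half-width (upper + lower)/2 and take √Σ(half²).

nominal=37.600 wc=[35.078,40.155] rss=0.919

Stack each dimension's contribution:
  -A: nom -10.700 → Σnom=-10.700; wc +0.150/-0.420 → slack +0.150/-0.420; half-tol=0.285, Σhalf²=0.081225
  -B: nom -43.100 → Σnom=-53.800; wc +0.420/-0.250 → slack +0.570/-0.670; half-tol=0.335, Σhalf²=0.193450
  +C: nom +37.570 → Σnom=-16.230; wc +0.255/-0.197 → slack +0.825/-0.867; half-tol=0.226, Σhalf²=0.244526
  +D: nom +17.000 → Σnom=0.770; wc +0.360/-0.360 → slack +1.185/-1.227; half-tol=0.360, Σhalf²=0.374126
  -E: nom -16.600 → Σnom=-15.830; wc +0.310/-0.310 → slack +1.495/-1.537; half-tol=0.310, Σhalf²=0.470226
  -F: nom -1.100 → Σnom=-16.930; wc +0.442/-0.272 → slack +1.937/-1.809; half-tol=0.357, Σhalf²=0.597675
  +G: nom +36.130 → Σnom=19.200; wc +0.498/-0.393 → slack +2.435/-2.202; half-tol=0.446, Σhalf²=0.796145
  +H: nom +18.400 → Σnom=37.600; wc +0.120/-0.320 → slack +2.555/-2.522; half-tol=0.220, Σhalf²=0.844545
Nominal = 37.600. Worst-case = [37.600 - 2.522, 37.600 + 2.555] = [35.078, 40.155]. RSS = √0.844545 = 0.919.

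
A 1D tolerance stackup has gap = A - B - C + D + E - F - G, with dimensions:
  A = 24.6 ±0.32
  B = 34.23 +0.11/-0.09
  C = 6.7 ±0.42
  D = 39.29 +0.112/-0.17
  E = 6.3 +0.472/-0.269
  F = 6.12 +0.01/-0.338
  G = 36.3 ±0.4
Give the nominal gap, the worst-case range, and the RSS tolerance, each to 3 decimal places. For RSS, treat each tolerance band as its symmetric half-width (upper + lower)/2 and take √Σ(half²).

Stack each dimension's contribution:
  +A: nom +24.600 → Σnom=24.600; wc +0.320/-0.320 → slack +0.320/-0.320; half-tol=0.320, Σhalf²=0.102400
  -B: nom -34.230 → Σnom=-9.630; wc +0.090/-0.110 → slack +0.410/-0.430; half-tol=0.100, Σhalf²=0.112400
  -C: nom -6.700 → Σnom=-16.330; wc +0.420/-0.420 → slack +0.830/-0.850; half-tol=0.420, Σhalf²=0.288800
  +D: nom +39.290 → Σnom=22.960; wc +0.112/-0.170 → slack +0.942/-1.020; half-tol=0.141, Σhalf²=0.308681
  +E: nom +6.300 → Σnom=29.260; wc +0.472/-0.269 → slack +1.414/-1.289; half-tol=0.370, Σhalf²=0.445951
  -F: nom -6.120 → Σnom=23.140; wc +0.338/-0.010 → slack +1.752/-1.299; half-tol=0.174, Σhalf²=0.476227
  -G: nom -36.300 → Σnom=-13.160; wc +0.400/-0.400 → slack +2.152/-1.699; half-tol=0.400, Σhalf²=0.636227
Nominal = -13.160. Worst-case = [-13.160 - 1.699, -13.160 + 2.152] = [-14.859, -11.008]. RSS = √0.636227 = 0.798.

nominal=-13.160 wc=[-14.859,-11.008] rss=0.798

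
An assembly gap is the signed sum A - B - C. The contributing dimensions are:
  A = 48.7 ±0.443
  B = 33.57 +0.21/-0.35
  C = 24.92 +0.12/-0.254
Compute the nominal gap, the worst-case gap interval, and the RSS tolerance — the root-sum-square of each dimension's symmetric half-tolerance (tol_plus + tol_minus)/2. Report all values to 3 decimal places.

Stack each dimension's contribution:
  +A: nom +48.700 → Σnom=48.700; wc +0.443/-0.443 → slack +0.443/-0.443; half-tol=0.443, Σhalf²=0.196249
  -B: nom -33.570 → Σnom=15.130; wc +0.350/-0.210 → slack +0.793/-0.653; half-tol=0.280, Σhalf²=0.274649
  -C: nom -24.920 → Σnom=-9.790; wc +0.254/-0.120 → slack +1.047/-0.773; half-tol=0.187, Σhalf²=0.309618
Nominal = -9.790. Worst-case = [-9.790 - 0.773, -9.790 + 1.047] = [-10.563, -8.743]. RSS = √0.309618 = 0.556.

nominal=-9.790 wc=[-10.563,-8.743] rss=0.556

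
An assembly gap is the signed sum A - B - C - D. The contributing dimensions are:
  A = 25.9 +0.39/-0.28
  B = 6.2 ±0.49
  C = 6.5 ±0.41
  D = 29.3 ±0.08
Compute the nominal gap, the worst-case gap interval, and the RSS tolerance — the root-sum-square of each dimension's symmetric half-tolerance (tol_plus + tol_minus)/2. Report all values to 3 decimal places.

Stack each dimension's contribution:
  +A: nom +25.900 → Σnom=25.900; wc +0.390/-0.280 → slack +0.390/-0.280; half-tol=0.335, Σhalf²=0.112225
  -B: nom -6.200 → Σnom=19.700; wc +0.490/-0.490 → slack +0.880/-0.770; half-tol=0.490, Σhalf²=0.352325
  -C: nom -6.500 → Σnom=13.200; wc +0.410/-0.410 → slack +1.290/-1.180; half-tol=0.410, Σhalf²=0.520425
  -D: nom -29.300 → Σnom=-16.100; wc +0.080/-0.080 → slack +1.370/-1.260; half-tol=0.080, Σhalf²=0.526825
Nominal = -16.100. Worst-case = [-16.100 - 1.260, -16.100 + 1.370] = [-17.360, -14.730]. RSS = √0.526825 = 0.726.

nominal=-16.100 wc=[-17.360,-14.730] rss=0.726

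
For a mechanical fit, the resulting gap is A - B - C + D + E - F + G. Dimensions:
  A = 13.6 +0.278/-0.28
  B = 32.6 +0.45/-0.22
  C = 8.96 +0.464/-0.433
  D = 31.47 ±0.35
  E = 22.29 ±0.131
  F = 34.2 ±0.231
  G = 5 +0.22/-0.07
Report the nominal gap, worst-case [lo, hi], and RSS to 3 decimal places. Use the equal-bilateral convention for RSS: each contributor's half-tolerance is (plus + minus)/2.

Stack each dimension's contribution:
  +A: nom +13.600 → Σnom=13.600; wc +0.278/-0.280 → slack +0.278/-0.280; half-tol=0.279, Σhalf²=0.077841
  -B: nom -32.600 → Σnom=-19.000; wc +0.220/-0.450 → slack +0.498/-0.730; half-tol=0.335, Σhalf²=0.190066
  -C: nom -8.960 → Σnom=-27.960; wc +0.433/-0.464 → slack +0.931/-1.194; half-tol=0.449, Σhalf²=0.391218
  +D: nom +31.470 → Σnom=3.510; wc +0.350/-0.350 → slack +1.281/-1.544; half-tol=0.350, Σhalf²=0.513718
  +E: nom +22.290 → Σnom=25.800; wc +0.131/-0.131 → slack +1.412/-1.675; half-tol=0.131, Σhalf²=0.530879
  -F: nom -34.200 → Σnom=-8.400; wc +0.231/-0.231 → slack +1.643/-1.906; half-tol=0.231, Σhalf²=0.584240
  +G: nom +5.000 → Σnom=-3.400; wc +0.220/-0.070 → slack +1.863/-1.976; half-tol=0.145, Σhalf²=0.605265
Nominal = -3.400. Worst-case = [-3.400 - 1.976, -3.400 + 1.863] = [-5.376, -1.537]. RSS = √0.605265 = 0.778.

nominal=-3.400 wc=[-5.376,-1.537] rss=0.778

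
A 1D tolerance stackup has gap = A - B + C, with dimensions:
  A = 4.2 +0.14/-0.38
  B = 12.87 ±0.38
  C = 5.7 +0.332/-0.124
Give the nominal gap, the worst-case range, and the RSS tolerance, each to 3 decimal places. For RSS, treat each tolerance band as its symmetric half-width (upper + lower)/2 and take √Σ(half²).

Stack each dimension's contribution:
  +A: nom +4.200 → Σnom=4.200; wc +0.140/-0.380 → slack +0.140/-0.380; half-tol=0.260, Σhalf²=0.067600
  -B: nom -12.870 → Σnom=-8.670; wc +0.380/-0.380 → slack +0.520/-0.760; half-tol=0.380, Σhalf²=0.212000
  +C: nom +5.700 → Σnom=-2.970; wc +0.332/-0.124 → slack +0.852/-0.884; half-tol=0.228, Σhalf²=0.263984
Nominal = -2.970. Worst-case = [-2.970 - 0.884, -2.970 + 0.852] = [-3.854, -2.118]. RSS = √0.263984 = 0.514.

nominal=-2.970 wc=[-3.854,-2.118] rss=0.514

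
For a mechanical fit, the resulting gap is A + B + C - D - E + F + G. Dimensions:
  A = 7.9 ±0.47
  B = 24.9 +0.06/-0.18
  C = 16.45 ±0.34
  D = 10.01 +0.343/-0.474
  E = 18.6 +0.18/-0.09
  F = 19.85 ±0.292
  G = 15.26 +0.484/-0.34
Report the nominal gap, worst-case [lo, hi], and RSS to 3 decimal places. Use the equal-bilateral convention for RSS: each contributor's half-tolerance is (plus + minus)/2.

Stack each dimension's contribution:
  +A: nom +7.900 → Σnom=7.900; wc +0.470/-0.470 → slack +0.470/-0.470; half-tol=0.470, Σhalf²=0.220900
  +B: nom +24.900 → Σnom=32.800; wc +0.060/-0.180 → slack +0.530/-0.650; half-tol=0.120, Σhalf²=0.235300
  +C: nom +16.450 → Σnom=49.250; wc +0.340/-0.340 → slack +0.870/-0.990; half-tol=0.340, Σhalf²=0.350900
  -D: nom -10.010 → Σnom=39.240; wc +0.474/-0.343 → slack +1.344/-1.333; half-tol=0.408, Σhalf²=0.517772
  -E: nom -18.600 → Σnom=20.640; wc +0.090/-0.180 → slack +1.434/-1.513; half-tol=0.135, Σhalf²=0.535997
  +F: nom +19.850 → Σnom=40.490; wc +0.292/-0.292 → slack +1.726/-1.805; half-tol=0.292, Σhalf²=0.621261
  +G: nom +15.260 → Σnom=55.750; wc +0.484/-0.340 → slack +2.210/-2.145; half-tol=0.412, Σhalf²=0.791005
Nominal = 55.750. Worst-case = [55.750 - 2.145, 55.750 + 2.210] = [53.605, 57.960]. RSS = √0.791005 = 0.889.

nominal=55.750 wc=[53.605,57.960] rss=0.889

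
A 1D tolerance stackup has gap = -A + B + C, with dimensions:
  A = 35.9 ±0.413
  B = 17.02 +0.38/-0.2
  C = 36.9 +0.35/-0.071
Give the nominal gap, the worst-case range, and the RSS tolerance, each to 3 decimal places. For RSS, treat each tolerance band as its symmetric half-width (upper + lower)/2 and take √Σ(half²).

Stack each dimension's contribution:
  -A: nom -35.900 → Σnom=-35.900; wc +0.413/-0.413 → slack +0.413/-0.413; half-tol=0.413, Σhalf²=0.170569
  +B: nom +17.020 → Σnom=-18.880; wc +0.380/-0.200 → slack +0.793/-0.613; half-tol=0.290, Σhalf²=0.254669
  +C: nom +36.900 → Σnom=18.020; wc +0.350/-0.071 → slack +1.143/-0.684; half-tol=0.210, Σhalf²=0.298979
Nominal = 18.020. Worst-case = [18.020 - 0.684, 18.020 + 1.143] = [17.336, 19.163]. RSS = √0.298979 = 0.547.

nominal=18.020 wc=[17.336,19.163] rss=0.547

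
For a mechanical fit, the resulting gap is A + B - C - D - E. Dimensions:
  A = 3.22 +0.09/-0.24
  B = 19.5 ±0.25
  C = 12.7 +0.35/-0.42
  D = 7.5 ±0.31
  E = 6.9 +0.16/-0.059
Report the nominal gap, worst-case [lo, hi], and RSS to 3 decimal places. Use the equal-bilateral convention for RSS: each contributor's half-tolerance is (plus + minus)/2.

Stack each dimension's contribution:
  +A: nom +3.220 → Σnom=3.220; wc +0.090/-0.240 → slack +0.090/-0.240; half-tol=0.165, Σhalf²=0.027225
  +B: nom +19.500 → Σnom=22.720; wc +0.250/-0.250 → slack +0.340/-0.490; half-tol=0.250, Σhalf²=0.089725
  -C: nom -12.700 → Σnom=10.020; wc +0.420/-0.350 → slack +0.760/-0.840; half-tol=0.385, Σhalf²=0.237950
  -D: nom -7.500 → Σnom=2.520; wc +0.310/-0.310 → slack +1.070/-1.150; half-tol=0.310, Σhalf²=0.334050
  -E: nom -6.900 → Σnom=-4.380; wc +0.059/-0.160 → slack +1.129/-1.310; half-tol=0.110, Σhalf²=0.346040
Nominal = -4.380. Worst-case = [-4.380 - 1.310, -4.380 + 1.129] = [-5.690, -3.251]. RSS = √0.346040 = 0.588.

nominal=-4.380 wc=[-5.690,-3.251] rss=0.588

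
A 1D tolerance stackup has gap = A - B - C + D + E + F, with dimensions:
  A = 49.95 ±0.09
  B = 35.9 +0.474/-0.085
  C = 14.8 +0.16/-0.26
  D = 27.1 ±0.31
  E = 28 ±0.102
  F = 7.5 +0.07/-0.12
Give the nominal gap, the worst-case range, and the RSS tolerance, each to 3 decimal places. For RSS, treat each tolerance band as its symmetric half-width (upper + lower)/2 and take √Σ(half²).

nominal=61.850 wc=[60.594,62.767] rss=0.496

Stack each dimension's contribution:
  +A: nom +49.950 → Σnom=49.950; wc +0.090/-0.090 → slack +0.090/-0.090; half-tol=0.090, Σhalf²=0.008100
  -B: nom -35.900 → Σnom=14.050; wc +0.085/-0.474 → slack +0.175/-0.564; half-tol=0.279, Σhalf²=0.086220
  -C: nom -14.800 → Σnom=-0.750; wc +0.260/-0.160 → slack +0.435/-0.724; half-tol=0.210, Σhalf²=0.130320
  +D: nom +27.100 → Σnom=26.350; wc +0.310/-0.310 → slack +0.745/-1.034; half-tol=0.310, Σhalf²=0.226420
  +E: nom +28.000 → Σnom=54.350; wc +0.102/-0.102 → slack +0.847/-1.136; half-tol=0.102, Σhalf²=0.236824
  +F: nom +7.500 → Σnom=61.850; wc +0.070/-0.120 → slack +0.917/-1.256; half-tol=0.095, Σhalf²=0.245849
Nominal = 61.850. Worst-case = [61.850 - 1.256, 61.850 + 0.917] = [60.594, 62.767]. RSS = √0.245849 = 0.496.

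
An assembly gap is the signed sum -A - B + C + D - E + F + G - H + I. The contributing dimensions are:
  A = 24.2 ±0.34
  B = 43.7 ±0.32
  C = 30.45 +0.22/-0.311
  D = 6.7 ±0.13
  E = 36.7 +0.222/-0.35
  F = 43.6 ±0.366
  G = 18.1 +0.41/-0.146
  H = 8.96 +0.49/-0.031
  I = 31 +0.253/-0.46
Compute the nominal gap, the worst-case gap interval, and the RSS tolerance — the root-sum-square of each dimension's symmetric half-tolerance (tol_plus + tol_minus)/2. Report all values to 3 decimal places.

nominal=16.290 wc=[13.505,18.710] rss=0.891

Stack each dimension's contribution:
  -A: nom -24.200 → Σnom=-24.200; wc +0.340/-0.340 → slack +0.340/-0.340; half-tol=0.340, Σhalf²=0.115600
  -B: nom -43.700 → Σnom=-67.900; wc +0.320/-0.320 → slack +0.660/-0.660; half-tol=0.320, Σhalf²=0.218000
  +C: nom +30.450 → Σnom=-37.450; wc +0.220/-0.311 → slack +0.880/-0.971; half-tol=0.266, Σhalf²=0.288490
  +D: nom +6.700 → Σnom=-30.750; wc +0.130/-0.130 → slack +1.010/-1.101; half-tol=0.130, Σhalf²=0.305390
  -E: nom -36.700 → Σnom=-67.450; wc +0.350/-0.222 → slack +1.360/-1.323; half-tol=0.286, Σhalf²=0.387186
  +F: nom +43.600 → Σnom=-23.850; wc +0.366/-0.366 → slack +1.726/-1.689; half-tol=0.366, Σhalf²=0.521142
  +G: nom +18.100 → Σnom=-5.750; wc +0.410/-0.146 → slack +2.136/-1.835; half-tol=0.278, Σhalf²=0.598426
  -H: nom -8.960 → Σnom=-14.710; wc +0.031/-0.490 → slack +2.167/-2.325; half-tol=0.261, Σhalf²=0.666287
  +I: nom +31.000 → Σnom=16.290; wc +0.253/-0.460 → slack +2.420/-2.785; half-tol=0.357, Σhalf²=0.793379
Nominal = 16.290. Worst-case = [16.290 - 2.785, 16.290 + 2.420] = [13.505, 18.710]. RSS = √0.793379 = 0.891.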